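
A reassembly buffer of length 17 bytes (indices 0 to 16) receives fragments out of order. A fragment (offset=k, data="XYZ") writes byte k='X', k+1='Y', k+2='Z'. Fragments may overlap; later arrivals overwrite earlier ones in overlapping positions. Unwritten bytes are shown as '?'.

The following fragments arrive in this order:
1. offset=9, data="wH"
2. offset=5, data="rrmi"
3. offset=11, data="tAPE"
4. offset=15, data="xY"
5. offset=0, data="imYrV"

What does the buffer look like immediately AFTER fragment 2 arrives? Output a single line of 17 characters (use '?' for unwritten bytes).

Answer: ?????rrmiwH??????

Derivation:
Fragment 1: offset=9 data="wH" -> buffer=?????????wH??????
Fragment 2: offset=5 data="rrmi" -> buffer=?????rrmiwH??????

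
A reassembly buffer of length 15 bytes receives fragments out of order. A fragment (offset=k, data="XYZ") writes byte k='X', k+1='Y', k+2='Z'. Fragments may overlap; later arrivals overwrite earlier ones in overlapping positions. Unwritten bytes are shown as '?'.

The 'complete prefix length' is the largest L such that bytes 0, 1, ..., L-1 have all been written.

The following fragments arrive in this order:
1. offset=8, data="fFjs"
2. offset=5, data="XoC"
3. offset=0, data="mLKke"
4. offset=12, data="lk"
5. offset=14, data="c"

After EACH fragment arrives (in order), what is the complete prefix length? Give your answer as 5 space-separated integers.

Fragment 1: offset=8 data="fFjs" -> buffer=????????fFjs??? -> prefix_len=0
Fragment 2: offset=5 data="XoC" -> buffer=?????XoCfFjs??? -> prefix_len=0
Fragment 3: offset=0 data="mLKke" -> buffer=mLKkeXoCfFjs??? -> prefix_len=12
Fragment 4: offset=12 data="lk" -> buffer=mLKkeXoCfFjslk? -> prefix_len=14
Fragment 5: offset=14 data="c" -> buffer=mLKkeXoCfFjslkc -> prefix_len=15

Answer: 0 0 12 14 15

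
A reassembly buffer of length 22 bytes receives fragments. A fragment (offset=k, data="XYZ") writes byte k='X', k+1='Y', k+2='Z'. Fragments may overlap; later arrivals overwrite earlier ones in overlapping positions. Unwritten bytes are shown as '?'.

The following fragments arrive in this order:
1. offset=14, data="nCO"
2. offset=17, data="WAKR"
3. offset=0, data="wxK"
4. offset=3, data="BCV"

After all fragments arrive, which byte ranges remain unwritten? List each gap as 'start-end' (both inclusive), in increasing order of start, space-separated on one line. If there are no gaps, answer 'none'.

Fragment 1: offset=14 len=3
Fragment 2: offset=17 len=4
Fragment 3: offset=0 len=3
Fragment 4: offset=3 len=3
Gaps: 6-13 21-21

Answer: 6-13 21-21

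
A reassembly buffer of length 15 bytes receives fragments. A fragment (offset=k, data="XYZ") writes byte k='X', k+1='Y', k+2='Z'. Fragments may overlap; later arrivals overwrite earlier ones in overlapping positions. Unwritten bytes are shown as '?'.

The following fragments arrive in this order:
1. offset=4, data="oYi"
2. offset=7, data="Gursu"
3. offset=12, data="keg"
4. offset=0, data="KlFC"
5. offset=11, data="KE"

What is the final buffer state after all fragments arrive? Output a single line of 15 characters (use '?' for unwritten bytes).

Answer: KlFCoYiGursKEeg

Derivation:
Fragment 1: offset=4 data="oYi" -> buffer=????oYi????????
Fragment 2: offset=7 data="Gursu" -> buffer=????oYiGursu???
Fragment 3: offset=12 data="keg" -> buffer=????oYiGursukeg
Fragment 4: offset=0 data="KlFC" -> buffer=KlFCoYiGursukeg
Fragment 5: offset=11 data="KE" -> buffer=KlFCoYiGursKEeg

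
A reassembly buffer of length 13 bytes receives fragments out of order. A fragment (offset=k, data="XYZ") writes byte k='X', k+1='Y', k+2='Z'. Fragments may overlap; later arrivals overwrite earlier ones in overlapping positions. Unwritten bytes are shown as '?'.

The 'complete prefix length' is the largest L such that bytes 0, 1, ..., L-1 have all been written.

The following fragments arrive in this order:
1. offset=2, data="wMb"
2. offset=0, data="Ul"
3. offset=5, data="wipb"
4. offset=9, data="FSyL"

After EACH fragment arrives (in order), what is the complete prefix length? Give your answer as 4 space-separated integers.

Fragment 1: offset=2 data="wMb" -> buffer=??wMb???????? -> prefix_len=0
Fragment 2: offset=0 data="Ul" -> buffer=UlwMb???????? -> prefix_len=5
Fragment 3: offset=5 data="wipb" -> buffer=UlwMbwipb???? -> prefix_len=9
Fragment 4: offset=9 data="FSyL" -> buffer=UlwMbwipbFSyL -> prefix_len=13

Answer: 0 5 9 13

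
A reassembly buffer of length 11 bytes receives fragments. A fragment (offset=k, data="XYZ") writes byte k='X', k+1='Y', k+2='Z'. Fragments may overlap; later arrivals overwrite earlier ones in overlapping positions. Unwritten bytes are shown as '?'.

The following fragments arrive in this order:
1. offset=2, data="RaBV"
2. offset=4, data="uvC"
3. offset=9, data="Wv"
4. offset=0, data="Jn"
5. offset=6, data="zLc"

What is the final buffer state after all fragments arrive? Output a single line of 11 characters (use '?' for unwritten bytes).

Answer: JnRauvzLcWv

Derivation:
Fragment 1: offset=2 data="RaBV" -> buffer=??RaBV?????
Fragment 2: offset=4 data="uvC" -> buffer=??RauvC????
Fragment 3: offset=9 data="Wv" -> buffer=??RauvC??Wv
Fragment 4: offset=0 data="Jn" -> buffer=JnRauvC??Wv
Fragment 5: offset=6 data="zLc" -> buffer=JnRauvzLcWv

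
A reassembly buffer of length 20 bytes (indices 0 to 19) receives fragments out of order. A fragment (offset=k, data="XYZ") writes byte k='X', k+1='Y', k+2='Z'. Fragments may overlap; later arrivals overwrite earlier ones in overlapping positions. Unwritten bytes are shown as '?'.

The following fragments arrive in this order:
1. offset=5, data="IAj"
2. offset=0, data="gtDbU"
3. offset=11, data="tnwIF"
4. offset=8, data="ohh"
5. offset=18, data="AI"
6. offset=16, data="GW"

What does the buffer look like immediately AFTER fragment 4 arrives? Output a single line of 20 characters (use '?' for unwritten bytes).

Answer: gtDbUIAjohhtnwIF????

Derivation:
Fragment 1: offset=5 data="IAj" -> buffer=?????IAj????????????
Fragment 2: offset=0 data="gtDbU" -> buffer=gtDbUIAj????????????
Fragment 3: offset=11 data="tnwIF" -> buffer=gtDbUIAj???tnwIF????
Fragment 4: offset=8 data="ohh" -> buffer=gtDbUIAjohhtnwIF????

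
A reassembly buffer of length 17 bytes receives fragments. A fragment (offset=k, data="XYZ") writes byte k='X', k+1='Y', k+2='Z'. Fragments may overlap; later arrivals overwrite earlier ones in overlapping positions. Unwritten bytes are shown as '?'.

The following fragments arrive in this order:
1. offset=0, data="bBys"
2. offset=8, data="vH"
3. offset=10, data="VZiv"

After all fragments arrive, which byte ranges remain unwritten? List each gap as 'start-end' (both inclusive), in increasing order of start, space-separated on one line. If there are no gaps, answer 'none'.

Fragment 1: offset=0 len=4
Fragment 2: offset=8 len=2
Fragment 3: offset=10 len=4
Gaps: 4-7 14-16

Answer: 4-7 14-16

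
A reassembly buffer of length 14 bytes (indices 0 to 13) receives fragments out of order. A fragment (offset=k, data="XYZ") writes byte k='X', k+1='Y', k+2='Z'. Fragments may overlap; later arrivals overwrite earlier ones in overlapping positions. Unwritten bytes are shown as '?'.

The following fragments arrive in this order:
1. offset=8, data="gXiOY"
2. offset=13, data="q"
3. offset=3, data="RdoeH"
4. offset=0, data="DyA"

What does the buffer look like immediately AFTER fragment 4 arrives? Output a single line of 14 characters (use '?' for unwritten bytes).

Answer: DyARdoeHgXiOYq

Derivation:
Fragment 1: offset=8 data="gXiOY" -> buffer=????????gXiOY?
Fragment 2: offset=13 data="q" -> buffer=????????gXiOYq
Fragment 3: offset=3 data="RdoeH" -> buffer=???RdoeHgXiOYq
Fragment 4: offset=0 data="DyA" -> buffer=DyARdoeHgXiOYq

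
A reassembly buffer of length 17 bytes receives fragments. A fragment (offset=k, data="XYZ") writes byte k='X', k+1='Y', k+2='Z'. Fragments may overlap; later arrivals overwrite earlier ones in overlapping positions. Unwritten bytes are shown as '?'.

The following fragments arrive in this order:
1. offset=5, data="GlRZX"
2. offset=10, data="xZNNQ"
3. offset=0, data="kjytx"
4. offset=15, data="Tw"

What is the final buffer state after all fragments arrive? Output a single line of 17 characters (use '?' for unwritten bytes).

Fragment 1: offset=5 data="GlRZX" -> buffer=?????GlRZX???????
Fragment 2: offset=10 data="xZNNQ" -> buffer=?????GlRZXxZNNQ??
Fragment 3: offset=0 data="kjytx" -> buffer=kjytxGlRZXxZNNQ??
Fragment 4: offset=15 data="Tw" -> buffer=kjytxGlRZXxZNNQTw

Answer: kjytxGlRZXxZNNQTw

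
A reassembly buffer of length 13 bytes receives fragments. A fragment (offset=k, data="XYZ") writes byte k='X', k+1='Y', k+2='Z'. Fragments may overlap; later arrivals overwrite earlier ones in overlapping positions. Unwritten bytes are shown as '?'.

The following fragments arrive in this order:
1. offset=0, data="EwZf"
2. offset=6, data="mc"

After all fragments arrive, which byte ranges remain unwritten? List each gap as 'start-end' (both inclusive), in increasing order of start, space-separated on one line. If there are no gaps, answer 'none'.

Answer: 4-5 8-12

Derivation:
Fragment 1: offset=0 len=4
Fragment 2: offset=6 len=2
Gaps: 4-5 8-12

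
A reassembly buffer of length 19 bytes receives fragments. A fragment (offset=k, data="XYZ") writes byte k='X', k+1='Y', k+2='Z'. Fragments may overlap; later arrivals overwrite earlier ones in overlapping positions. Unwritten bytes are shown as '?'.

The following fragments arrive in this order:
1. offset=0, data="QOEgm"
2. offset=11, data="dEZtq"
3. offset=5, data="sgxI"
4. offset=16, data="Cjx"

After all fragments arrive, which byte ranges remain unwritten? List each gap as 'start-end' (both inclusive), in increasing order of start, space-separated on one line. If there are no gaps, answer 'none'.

Fragment 1: offset=0 len=5
Fragment 2: offset=11 len=5
Fragment 3: offset=5 len=4
Fragment 4: offset=16 len=3
Gaps: 9-10

Answer: 9-10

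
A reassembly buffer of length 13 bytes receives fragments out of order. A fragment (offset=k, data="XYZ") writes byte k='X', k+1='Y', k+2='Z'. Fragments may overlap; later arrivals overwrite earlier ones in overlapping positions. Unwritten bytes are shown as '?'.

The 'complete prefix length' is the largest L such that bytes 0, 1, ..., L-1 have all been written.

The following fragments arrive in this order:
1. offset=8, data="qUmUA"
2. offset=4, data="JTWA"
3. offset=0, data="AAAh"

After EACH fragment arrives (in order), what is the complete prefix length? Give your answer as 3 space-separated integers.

Answer: 0 0 13

Derivation:
Fragment 1: offset=8 data="qUmUA" -> buffer=????????qUmUA -> prefix_len=0
Fragment 2: offset=4 data="JTWA" -> buffer=????JTWAqUmUA -> prefix_len=0
Fragment 3: offset=0 data="AAAh" -> buffer=AAAhJTWAqUmUA -> prefix_len=13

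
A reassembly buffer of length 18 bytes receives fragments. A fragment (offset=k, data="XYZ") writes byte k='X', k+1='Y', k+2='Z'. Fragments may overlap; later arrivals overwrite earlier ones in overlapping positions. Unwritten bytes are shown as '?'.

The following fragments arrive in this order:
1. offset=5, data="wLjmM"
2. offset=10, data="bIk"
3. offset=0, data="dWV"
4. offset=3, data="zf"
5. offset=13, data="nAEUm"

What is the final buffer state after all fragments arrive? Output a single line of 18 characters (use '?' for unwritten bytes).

Answer: dWVzfwLjmMbIknAEUm

Derivation:
Fragment 1: offset=5 data="wLjmM" -> buffer=?????wLjmM????????
Fragment 2: offset=10 data="bIk" -> buffer=?????wLjmMbIk?????
Fragment 3: offset=0 data="dWV" -> buffer=dWV??wLjmMbIk?????
Fragment 4: offset=3 data="zf" -> buffer=dWVzfwLjmMbIk?????
Fragment 5: offset=13 data="nAEUm" -> buffer=dWVzfwLjmMbIknAEUm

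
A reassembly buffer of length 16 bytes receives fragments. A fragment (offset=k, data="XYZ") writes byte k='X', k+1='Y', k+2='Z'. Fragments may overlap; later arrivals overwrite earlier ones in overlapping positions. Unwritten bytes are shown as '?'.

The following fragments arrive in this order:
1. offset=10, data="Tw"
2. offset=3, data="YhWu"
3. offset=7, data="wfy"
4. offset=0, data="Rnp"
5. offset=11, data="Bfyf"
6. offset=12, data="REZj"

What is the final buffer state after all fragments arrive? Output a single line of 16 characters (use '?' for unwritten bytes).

Answer: RnpYhWuwfyTBREZj

Derivation:
Fragment 1: offset=10 data="Tw" -> buffer=??????????Tw????
Fragment 2: offset=3 data="YhWu" -> buffer=???YhWu???Tw????
Fragment 3: offset=7 data="wfy" -> buffer=???YhWuwfyTw????
Fragment 4: offset=0 data="Rnp" -> buffer=RnpYhWuwfyTw????
Fragment 5: offset=11 data="Bfyf" -> buffer=RnpYhWuwfyTBfyf?
Fragment 6: offset=12 data="REZj" -> buffer=RnpYhWuwfyTBREZj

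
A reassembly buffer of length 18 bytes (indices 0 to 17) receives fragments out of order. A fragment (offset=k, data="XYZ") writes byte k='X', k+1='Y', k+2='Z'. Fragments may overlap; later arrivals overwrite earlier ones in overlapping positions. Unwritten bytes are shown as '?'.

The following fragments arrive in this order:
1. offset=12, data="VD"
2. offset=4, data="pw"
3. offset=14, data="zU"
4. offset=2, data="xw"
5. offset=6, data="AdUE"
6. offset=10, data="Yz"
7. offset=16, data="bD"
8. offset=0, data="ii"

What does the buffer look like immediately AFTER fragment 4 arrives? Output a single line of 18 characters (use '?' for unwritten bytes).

Fragment 1: offset=12 data="VD" -> buffer=????????????VD????
Fragment 2: offset=4 data="pw" -> buffer=????pw??????VD????
Fragment 3: offset=14 data="zU" -> buffer=????pw??????VDzU??
Fragment 4: offset=2 data="xw" -> buffer=??xwpw??????VDzU??

Answer: ??xwpw??????VDzU??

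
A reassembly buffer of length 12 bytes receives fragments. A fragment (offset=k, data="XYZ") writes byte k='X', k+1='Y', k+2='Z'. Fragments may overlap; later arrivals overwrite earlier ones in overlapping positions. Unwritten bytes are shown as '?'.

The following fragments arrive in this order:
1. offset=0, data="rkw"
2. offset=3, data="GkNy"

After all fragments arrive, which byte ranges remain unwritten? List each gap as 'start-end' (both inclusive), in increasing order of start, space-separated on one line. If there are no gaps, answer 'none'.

Fragment 1: offset=0 len=3
Fragment 2: offset=3 len=4
Gaps: 7-11

Answer: 7-11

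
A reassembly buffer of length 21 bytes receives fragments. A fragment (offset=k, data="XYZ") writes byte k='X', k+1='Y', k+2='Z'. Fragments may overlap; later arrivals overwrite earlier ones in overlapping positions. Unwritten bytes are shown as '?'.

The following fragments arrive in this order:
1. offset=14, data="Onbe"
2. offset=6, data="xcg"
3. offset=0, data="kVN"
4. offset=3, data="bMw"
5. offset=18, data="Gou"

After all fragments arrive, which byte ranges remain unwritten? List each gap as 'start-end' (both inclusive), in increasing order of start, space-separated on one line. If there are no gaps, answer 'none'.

Answer: 9-13

Derivation:
Fragment 1: offset=14 len=4
Fragment 2: offset=6 len=3
Fragment 3: offset=0 len=3
Fragment 4: offset=3 len=3
Fragment 5: offset=18 len=3
Gaps: 9-13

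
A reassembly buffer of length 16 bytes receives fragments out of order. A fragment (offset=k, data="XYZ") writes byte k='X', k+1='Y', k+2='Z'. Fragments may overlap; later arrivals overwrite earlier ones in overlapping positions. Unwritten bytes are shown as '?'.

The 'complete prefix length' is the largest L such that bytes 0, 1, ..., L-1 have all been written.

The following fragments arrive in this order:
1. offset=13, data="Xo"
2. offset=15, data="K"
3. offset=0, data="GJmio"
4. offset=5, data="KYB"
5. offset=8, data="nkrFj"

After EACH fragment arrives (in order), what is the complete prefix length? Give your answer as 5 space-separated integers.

Fragment 1: offset=13 data="Xo" -> buffer=?????????????Xo? -> prefix_len=0
Fragment 2: offset=15 data="K" -> buffer=?????????????XoK -> prefix_len=0
Fragment 3: offset=0 data="GJmio" -> buffer=GJmio????????XoK -> prefix_len=5
Fragment 4: offset=5 data="KYB" -> buffer=GJmioKYB?????XoK -> prefix_len=8
Fragment 5: offset=8 data="nkrFj" -> buffer=GJmioKYBnkrFjXoK -> prefix_len=16

Answer: 0 0 5 8 16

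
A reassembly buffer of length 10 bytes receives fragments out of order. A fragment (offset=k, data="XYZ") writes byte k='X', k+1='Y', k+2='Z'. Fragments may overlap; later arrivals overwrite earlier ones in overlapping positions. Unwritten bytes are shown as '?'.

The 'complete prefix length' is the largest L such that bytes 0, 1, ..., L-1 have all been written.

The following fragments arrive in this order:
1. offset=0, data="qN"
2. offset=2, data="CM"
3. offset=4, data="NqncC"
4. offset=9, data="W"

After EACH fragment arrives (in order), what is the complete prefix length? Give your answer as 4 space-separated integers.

Fragment 1: offset=0 data="qN" -> buffer=qN???????? -> prefix_len=2
Fragment 2: offset=2 data="CM" -> buffer=qNCM?????? -> prefix_len=4
Fragment 3: offset=4 data="NqncC" -> buffer=qNCMNqncC? -> prefix_len=9
Fragment 4: offset=9 data="W" -> buffer=qNCMNqncCW -> prefix_len=10

Answer: 2 4 9 10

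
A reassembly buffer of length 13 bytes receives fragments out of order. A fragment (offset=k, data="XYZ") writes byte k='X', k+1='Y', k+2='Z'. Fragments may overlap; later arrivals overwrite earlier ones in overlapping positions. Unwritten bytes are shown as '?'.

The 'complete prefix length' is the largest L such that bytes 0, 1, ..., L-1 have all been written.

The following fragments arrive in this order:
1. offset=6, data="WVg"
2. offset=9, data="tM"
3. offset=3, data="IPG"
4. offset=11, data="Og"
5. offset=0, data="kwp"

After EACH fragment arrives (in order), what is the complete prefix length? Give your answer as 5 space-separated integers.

Answer: 0 0 0 0 13

Derivation:
Fragment 1: offset=6 data="WVg" -> buffer=??????WVg???? -> prefix_len=0
Fragment 2: offset=9 data="tM" -> buffer=??????WVgtM?? -> prefix_len=0
Fragment 3: offset=3 data="IPG" -> buffer=???IPGWVgtM?? -> prefix_len=0
Fragment 4: offset=11 data="Og" -> buffer=???IPGWVgtMOg -> prefix_len=0
Fragment 5: offset=0 data="kwp" -> buffer=kwpIPGWVgtMOg -> prefix_len=13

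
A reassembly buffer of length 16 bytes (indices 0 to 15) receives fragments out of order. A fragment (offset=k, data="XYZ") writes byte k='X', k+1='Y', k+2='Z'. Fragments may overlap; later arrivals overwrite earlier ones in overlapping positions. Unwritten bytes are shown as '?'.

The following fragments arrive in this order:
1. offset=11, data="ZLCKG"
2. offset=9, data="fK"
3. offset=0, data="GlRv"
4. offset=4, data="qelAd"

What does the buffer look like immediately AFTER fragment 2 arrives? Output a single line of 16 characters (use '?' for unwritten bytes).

Answer: ?????????fKZLCKG

Derivation:
Fragment 1: offset=11 data="ZLCKG" -> buffer=???????????ZLCKG
Fragment 2: offset=9 data="fK" -> buffer=?????????fKZLCKG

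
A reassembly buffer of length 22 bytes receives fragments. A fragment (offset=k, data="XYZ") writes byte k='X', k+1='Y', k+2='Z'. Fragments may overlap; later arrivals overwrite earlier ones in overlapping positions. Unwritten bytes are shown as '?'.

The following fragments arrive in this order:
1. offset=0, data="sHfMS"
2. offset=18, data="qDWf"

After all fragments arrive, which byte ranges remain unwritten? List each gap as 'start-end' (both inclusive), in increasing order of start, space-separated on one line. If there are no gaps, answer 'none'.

Answer: 5-17

Derivation:
Fragment 1: offset=0 len=5
Fragment 2: offset=18 len=4
Gaps: 5-17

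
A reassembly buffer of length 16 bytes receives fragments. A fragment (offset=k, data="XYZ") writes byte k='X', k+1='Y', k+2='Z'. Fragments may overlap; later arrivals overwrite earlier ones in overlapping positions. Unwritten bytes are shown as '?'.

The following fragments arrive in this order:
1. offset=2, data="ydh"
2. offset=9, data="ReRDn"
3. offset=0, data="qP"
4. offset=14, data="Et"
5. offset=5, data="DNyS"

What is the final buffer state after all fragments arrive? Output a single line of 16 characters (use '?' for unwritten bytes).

Answer: qPydhDNySReRDnEt

Derivation:
Fragment 1: offset=2 data="ydh" -> buffer=??ydh???????????
Fragment 2: offset=9 data="ReRDn" -> buffer=??ydh????ReRDn??
Fragment 3: offset=0 data="qP" -> buffer=qPydh????ReRDn??
Fragment 4: offset=14 data="Et" -> buffer=qPydh????ReRDnEt
Fragment 5: offset=5 data="DNyS" -> buffer=qPydhDNySReRDnEt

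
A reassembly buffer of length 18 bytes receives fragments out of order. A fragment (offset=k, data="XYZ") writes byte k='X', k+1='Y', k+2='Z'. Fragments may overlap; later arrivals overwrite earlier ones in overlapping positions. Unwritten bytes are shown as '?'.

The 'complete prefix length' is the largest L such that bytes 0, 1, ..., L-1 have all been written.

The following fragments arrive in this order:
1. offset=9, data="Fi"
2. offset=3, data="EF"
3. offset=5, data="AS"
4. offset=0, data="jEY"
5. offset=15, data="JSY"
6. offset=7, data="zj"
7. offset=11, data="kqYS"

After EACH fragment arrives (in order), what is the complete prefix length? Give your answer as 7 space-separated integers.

Fragment 1: offset=9 data="Fi" -> buffer=?????????Fi??????? -> prefix_len=0
Fragment 2: offset=3 data="EF" -> buffer=???EF????Fi??????? -> prefix_len=0
Fragment 3: offset=5 data="AS" -> buffer=???EFAS??Fi??????? -> prefix_len=0
Fragment 4: offset=0 data="jEY" -> buffer=jEYEFAS??Fi??????? -> prefix_len=7
Fragment 5: offset=15 data="JSY" -> buffer=jEYEFAS??Fi????JSY -> prefix_len=7
Fragment 6: offset=7 data="zj" -> buffer=jEYEFASzjFi????JSY -> prefix_len=11
Fragment 7: offset=11 data="kqYS" -> buffer=jEYEFASzjFikqYSJSY -> prefix_len=18

Answer: 0 0 0 7 7 11 18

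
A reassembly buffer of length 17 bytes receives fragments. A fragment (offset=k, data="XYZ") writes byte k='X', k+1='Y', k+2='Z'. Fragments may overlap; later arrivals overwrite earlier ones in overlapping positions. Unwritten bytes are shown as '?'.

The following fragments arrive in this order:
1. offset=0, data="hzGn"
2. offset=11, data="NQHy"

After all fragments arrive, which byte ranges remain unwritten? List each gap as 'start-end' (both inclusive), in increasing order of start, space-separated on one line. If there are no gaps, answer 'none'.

Fragment 1: offset=0 len=4
Fragment 2: offset=11 len=4
Gaps: 4-10 15-16

Answer: 4-10 15-16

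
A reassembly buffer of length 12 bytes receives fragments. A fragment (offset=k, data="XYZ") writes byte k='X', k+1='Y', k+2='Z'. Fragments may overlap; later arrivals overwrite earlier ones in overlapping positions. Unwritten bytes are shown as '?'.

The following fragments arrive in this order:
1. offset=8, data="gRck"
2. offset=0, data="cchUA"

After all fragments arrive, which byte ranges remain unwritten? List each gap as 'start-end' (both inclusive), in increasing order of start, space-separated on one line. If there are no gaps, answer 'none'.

Fragment 1: offset=8 len=4
Fragment 2: offset=0 len=5
Gaps: 5-7

Answer: 5-7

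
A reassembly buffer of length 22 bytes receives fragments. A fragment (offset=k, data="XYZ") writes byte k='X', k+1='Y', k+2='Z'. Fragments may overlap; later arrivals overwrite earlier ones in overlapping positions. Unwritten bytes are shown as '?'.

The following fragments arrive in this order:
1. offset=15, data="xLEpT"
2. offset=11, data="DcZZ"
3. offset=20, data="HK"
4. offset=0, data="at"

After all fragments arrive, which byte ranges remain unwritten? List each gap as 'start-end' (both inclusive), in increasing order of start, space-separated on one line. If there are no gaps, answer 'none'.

Answer: 2-10

Derivation:
Fragment 1: offset=15 len=5
Fragment 2: offset=11 len=4
Fragment 3: offset=20 len=2
Fragment 4: offset=0 len=2
Gaps: 2-10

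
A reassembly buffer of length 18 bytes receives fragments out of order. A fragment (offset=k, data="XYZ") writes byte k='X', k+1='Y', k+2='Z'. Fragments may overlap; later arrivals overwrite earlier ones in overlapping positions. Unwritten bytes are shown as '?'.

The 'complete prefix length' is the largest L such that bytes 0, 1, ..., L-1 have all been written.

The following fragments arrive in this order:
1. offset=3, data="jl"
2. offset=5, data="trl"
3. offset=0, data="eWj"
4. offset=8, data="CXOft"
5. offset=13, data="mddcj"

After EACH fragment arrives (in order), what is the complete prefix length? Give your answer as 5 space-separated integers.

Answer: 0 0 8 13 18

Derivation:
Fragment 1: offset=3 data="jl" -> buffer=???jl????????????? -> prefix_len=0
Fragment 2: offset=5 data="trl" -> buffer=???jltrl?????????? -> prefix_len=0
Fragment 3: offset=0 data="eWj" -> buffer=eWjjltrl?????????? -> prefix_len=8
Fragment 4: offset=8 data="CXOft" -> buffer=eWjjltrlCXOft????? -> prefix_len=13
Fragment 5: offset=13 data="mddcj" -> buffer=eWjjltrlCXOftmddcj -> prefix_len=18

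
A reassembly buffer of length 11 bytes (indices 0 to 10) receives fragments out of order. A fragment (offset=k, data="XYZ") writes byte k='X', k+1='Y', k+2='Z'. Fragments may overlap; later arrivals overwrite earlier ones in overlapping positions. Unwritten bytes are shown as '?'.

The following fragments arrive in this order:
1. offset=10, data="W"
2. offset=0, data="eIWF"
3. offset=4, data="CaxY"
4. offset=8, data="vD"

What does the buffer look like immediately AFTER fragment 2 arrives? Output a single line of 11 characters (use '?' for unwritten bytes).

Fragment 1: offset=10 data="W" -> buffer=??????????W
Fragment 2: offset=0 data="eIWF" -> buffer=eIWF??????W

Answer: eIWF??????W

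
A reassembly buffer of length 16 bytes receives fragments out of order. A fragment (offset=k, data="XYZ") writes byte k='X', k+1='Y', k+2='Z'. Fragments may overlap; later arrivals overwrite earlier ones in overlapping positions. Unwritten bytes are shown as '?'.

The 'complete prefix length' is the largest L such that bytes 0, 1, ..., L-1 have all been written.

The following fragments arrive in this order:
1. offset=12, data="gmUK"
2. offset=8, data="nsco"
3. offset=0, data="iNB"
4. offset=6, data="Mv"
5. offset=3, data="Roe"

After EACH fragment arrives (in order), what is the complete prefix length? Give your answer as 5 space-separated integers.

Fragment 1: offset=12 data="gmUK" -> buffer=????????????gmUK -> prefix_len=0
Fragment 2: offset=8 data="nsco" -> buffer=????????nscogmUK -> prefix_len=0
Fragment 3: offset=0 data="iNB" -> buffer=iNB?????nscogmUK -> prefix_len=3
Fragment 4: offset=6 data="Mv" -> buffer=iNB???MvnscogmUK -> prefix_len=3
Fragment 5: offset=3 data="Roe" -> buffer=iNBRoeMvnscogmUK -> prefix_len=16

Answer: 0 0 3 3 16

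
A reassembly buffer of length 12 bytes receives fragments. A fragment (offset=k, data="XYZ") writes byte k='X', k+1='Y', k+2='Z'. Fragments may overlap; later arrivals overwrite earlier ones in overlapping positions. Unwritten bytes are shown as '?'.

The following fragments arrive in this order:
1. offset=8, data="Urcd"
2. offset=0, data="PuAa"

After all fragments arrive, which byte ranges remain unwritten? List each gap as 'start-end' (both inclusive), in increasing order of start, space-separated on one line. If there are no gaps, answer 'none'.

Fragment 1: offset=8 len=4
Fragment 2: offset=0 len=4
Gaps: 4-7

Answer: 4-7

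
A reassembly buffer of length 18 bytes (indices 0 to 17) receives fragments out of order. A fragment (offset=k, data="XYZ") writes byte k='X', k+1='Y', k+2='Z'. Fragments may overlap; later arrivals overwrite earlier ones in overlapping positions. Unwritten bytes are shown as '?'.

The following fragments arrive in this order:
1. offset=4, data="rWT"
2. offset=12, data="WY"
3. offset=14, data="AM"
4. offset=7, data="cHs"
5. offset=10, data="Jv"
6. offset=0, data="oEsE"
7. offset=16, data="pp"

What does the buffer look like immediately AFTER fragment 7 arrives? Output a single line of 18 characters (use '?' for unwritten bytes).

Answer: oEsErWTcHsJvWYAMpp

Derivation:
Fragment 1: offset=4 data="rWT" -> buffer=????rWT???????????
Fragment 2: offset=12 data="WY" -> buffer=????rWT?????WY????
Fragment 3: offset=14 data="AM" -> buffer=????rWT?????WYAM??
Fragment 4: offset=7 data="cHs" -> buffer=????rWTcHs??WYAM??
Fragment 5: offset=10 data="Jv" -> buffer=????rWTcHsJvWYAM??
Fragment 6: offset=0 data="oEsE" -> buffer=oEsErWTcHsJvWYAM??
Fragment 7: offset=16 data="pp" -> buffer=oEsErWTcHsJvWYAMpp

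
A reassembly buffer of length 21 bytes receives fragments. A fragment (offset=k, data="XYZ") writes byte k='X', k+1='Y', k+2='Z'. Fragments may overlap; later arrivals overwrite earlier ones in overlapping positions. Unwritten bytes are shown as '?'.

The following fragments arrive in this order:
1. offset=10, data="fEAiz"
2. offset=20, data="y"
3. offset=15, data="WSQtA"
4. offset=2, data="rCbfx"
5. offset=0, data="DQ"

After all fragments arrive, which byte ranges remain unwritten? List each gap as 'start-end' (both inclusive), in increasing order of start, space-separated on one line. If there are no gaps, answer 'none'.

Answer: 7-9

Derivation:
Fragment 1: offset=10 len=5
Fragment 2: offset=20 len=1
Fragment 3: offset=15 len=5
Fragment 4: offset=2 len=5
Fragment 5: offset=0 len=2
Gaps: 7-9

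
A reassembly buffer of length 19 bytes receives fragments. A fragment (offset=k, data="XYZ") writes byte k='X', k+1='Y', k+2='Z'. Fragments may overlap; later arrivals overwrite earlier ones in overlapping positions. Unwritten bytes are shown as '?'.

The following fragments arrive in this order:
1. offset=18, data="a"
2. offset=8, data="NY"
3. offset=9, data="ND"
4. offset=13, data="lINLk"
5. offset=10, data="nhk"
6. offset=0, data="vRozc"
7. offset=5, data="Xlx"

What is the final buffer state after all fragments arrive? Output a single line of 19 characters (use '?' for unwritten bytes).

Fragment 1: offset=18 data="a" -> buffer=??????????????????a
Fragment 2: offset=8 data="NY" -> buffer=????????NY????????a
Fragment 3: offset=9 data="ND" -> buffer=????????NND???????a
Fragment 4: offset=13 data="lINLk" -> buffer=????????NND??lINLka
Fragment 5: offset=10 data="nhk" -> buffer=????????NNnhklINLka
Fragment 6: offset=0 data="vRozc" -> buffer=vRozc???NNnhklINLka
Fragment 7: offset=5 data="Xlx" -> buffer=vRozcXlxNNnhklINLka

Answer: vRozcXlxNNnhklINLka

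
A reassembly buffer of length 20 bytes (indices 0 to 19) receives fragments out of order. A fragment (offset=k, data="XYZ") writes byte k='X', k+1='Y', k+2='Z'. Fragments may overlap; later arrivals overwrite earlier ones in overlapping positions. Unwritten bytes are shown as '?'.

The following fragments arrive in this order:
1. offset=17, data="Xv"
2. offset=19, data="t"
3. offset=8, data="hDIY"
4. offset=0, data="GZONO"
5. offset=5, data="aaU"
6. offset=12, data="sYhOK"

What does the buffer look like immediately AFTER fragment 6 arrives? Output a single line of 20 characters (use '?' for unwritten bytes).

Fragment 1: offset=17 data="Xv" -> buffer=?????????????????Xv?
Fragment 2: offset=19 data="t" -> buffer=?????????????????Xvt
Fragment 3: offset=8 data="hDIY" -> buffer=????????hDIY?????Xvt
Fragment 4: offset=0 data="GZONO" -> buffer=GZONO???hDIY?????Xvt
Fragment 5: offset=5 data="aaU" -> buffer=GZONOaaUhDIY?????Xvt
Fragment 6: offset=12 data="sYhOK" -> buffer=GZONOaaUhDIYsYhOKXvt

Answer: GZONOaaUhDIYsYhOKXvt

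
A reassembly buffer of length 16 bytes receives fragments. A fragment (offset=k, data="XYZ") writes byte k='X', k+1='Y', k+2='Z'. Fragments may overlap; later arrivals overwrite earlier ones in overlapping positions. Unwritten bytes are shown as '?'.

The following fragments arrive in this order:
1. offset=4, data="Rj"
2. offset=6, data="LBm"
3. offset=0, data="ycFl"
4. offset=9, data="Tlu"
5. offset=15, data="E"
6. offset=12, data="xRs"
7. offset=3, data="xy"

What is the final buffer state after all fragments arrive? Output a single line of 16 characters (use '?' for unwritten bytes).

Answer: ycFxyjLBmTluxRsE

Derivation:
Fragment 1: offset=4 data="Rj" -> buffer=????Rj??????????
Fragment 2: offset=6 data="LBm" -> buffer=????RjLBm???????
Fragment 3: offset=0 data="ycFl" -> buffer=ycFlRjLBm???????
Fragment 4: offset=9 data="Tlu" -> buffer=ycFlRjLBmTlu????
Fragment 5: offset=15 data="E" -> buffer=ycFlRjLBmTlu???E
Fragment 6: offset=12 data="xRs" -> buffer=ycFlRjLBmTluxRsE
Fragment 7: offset=3 data="xy" -> buffer=ycFxyjLBmTluxRsE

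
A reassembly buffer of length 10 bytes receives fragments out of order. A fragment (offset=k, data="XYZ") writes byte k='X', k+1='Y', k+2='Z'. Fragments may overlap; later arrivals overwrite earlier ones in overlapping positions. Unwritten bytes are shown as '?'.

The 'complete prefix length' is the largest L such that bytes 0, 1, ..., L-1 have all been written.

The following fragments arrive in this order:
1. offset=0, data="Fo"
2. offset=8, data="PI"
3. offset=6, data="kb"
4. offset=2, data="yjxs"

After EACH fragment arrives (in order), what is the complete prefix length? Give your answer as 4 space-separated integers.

Answer: 2 2 2 10

Derivation:
Fragment 1: offset=0 data="Fo" -> buffer=Fo???????? -> prefix_len=2
Fragment 2: offset=8 data="PI" -> buffer=Fo??????PI -> prefix_len=2
Fragment 3: offset=6 data="kb" -> buffer=Fo????kbPI -> prefix_len=2
Fragment 4: offset=2 data="yjxs" -> buffer=FoyjxskbPI -> prefix_len=10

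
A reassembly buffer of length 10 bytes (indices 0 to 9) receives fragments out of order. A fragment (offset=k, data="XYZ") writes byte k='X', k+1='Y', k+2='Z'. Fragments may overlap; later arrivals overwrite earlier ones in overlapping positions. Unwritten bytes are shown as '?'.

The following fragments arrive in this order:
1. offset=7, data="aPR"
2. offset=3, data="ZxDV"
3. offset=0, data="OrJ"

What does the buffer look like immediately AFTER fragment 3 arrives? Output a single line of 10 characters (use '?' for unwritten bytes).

Answer: OrJZxDVaPR

Derivation:
Fragment 1: offset=7 data="aPR" -> buffer=???????aPR
Fragment 2: offset=3 data="ZxDV" -> buffer=???ZxDVaPR
Fragment 3: offset=0 data="OrJ" -> buffer=OrJZxDVaPR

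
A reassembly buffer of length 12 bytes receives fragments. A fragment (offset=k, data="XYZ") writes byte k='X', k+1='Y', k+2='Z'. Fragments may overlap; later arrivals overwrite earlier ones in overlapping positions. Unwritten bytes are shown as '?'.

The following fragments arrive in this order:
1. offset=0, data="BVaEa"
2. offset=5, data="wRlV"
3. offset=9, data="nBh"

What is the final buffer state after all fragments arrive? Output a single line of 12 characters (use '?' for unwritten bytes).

Fragment 1: offset=0 data="BVaEa" -> buffer=BVaEa???????
Fragment 2: offset=5 data="wRlV" -> buffer=BVaEawRlV???
Fragment 3: offset=9 data="nBh" -> buffer=BVaEawRlVnBh

Answer: BVaEawRlVnBh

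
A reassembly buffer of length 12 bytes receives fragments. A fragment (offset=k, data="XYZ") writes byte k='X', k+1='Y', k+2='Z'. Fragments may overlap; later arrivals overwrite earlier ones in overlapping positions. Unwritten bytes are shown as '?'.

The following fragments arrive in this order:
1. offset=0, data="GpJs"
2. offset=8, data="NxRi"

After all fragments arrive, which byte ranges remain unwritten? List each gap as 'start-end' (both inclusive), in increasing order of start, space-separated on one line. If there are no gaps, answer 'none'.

Answer: 4-7

Derivation:
Fragment 1: offset=0 len=4
Fragment 2: offset=8 len=4
Gaps: 4-7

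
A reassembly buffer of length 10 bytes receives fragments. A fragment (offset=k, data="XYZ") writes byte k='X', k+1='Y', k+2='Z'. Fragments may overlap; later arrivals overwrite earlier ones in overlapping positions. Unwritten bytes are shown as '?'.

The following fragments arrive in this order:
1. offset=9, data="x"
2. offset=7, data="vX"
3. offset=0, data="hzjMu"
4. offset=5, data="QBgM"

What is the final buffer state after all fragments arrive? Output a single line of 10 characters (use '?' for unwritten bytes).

Answer: hzjMuQBgMx

Derivation:
Fragment 1: offset=9 data="x" -> buffer=?????????x
Fragment 2: offset=7 data="vX" -> buffer=???????vXx
Fragment 3: offset=0 data="hzjMu" -> buffer=hzjMu??vXx
Fragment 4: offset=5 data="QBgM" -> buffer=hzjMuQBgMx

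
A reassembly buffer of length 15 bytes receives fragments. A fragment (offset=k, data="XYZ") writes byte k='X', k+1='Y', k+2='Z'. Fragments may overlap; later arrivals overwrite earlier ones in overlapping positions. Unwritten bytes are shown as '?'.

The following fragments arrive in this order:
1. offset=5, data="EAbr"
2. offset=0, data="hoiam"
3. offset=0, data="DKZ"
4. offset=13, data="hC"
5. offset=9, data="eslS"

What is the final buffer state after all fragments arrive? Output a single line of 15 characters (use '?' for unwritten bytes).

Answer: DKZamEAbreslShC

Derivation:
Fragment 1: offset=5 data="EAbr" -> buffer=?????EAbr??????
Fragment 2: offset=0 data="hoiam" -> buffer=hoiamEAbr??????
Fragment 3: offset=0 data="DKZ" -> buffer=DKZamEAbr??????
Fragment 4: offset=13 data="hC" -> buffer=DKZamEAbr????hC
Fragment 5: offset=9 data="eslS" -> buffer=DKZamEAbreslShC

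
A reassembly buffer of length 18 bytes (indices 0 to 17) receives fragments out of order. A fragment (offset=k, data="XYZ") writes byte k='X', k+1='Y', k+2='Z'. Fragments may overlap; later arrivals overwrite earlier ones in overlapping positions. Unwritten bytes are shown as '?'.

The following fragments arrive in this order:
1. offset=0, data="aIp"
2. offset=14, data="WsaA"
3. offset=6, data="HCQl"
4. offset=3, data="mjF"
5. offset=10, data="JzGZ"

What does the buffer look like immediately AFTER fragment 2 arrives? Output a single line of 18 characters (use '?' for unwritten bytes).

Answer: aIp???????????WsaA

Derivation:
Fragment 1: offset=0 data="aIp" -> buffer=aIp???????????????
Fragment 2: offset=14 data="WsaA" -> buffer=aIp???????????WsaA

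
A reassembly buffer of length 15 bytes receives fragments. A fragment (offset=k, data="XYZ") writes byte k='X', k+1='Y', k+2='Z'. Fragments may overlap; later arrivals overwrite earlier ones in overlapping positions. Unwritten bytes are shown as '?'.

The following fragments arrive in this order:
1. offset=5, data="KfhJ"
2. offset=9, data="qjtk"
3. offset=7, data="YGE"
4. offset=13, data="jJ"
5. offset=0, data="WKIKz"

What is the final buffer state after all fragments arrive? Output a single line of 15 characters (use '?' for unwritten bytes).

Fragment 1: offset=5 data="KfhJ" -> buffer=?????KfhJ??????
Fragment 2: offset=9 data="qjtk" -> buffer=?????KfhJqjtk??
Fragment 3: offset=7 data="YGE" -> buffer=?????KfYGEjtk??
Fragment 4: offset=13 data="jJ" -> buffer=?????KfYGEjtkjJ
Fragment 5: offset=0 data="WKIKz" -> buffer=WKIKzKfYGEjtkjJ

Answer: WKIKzKfYGEjtkjJ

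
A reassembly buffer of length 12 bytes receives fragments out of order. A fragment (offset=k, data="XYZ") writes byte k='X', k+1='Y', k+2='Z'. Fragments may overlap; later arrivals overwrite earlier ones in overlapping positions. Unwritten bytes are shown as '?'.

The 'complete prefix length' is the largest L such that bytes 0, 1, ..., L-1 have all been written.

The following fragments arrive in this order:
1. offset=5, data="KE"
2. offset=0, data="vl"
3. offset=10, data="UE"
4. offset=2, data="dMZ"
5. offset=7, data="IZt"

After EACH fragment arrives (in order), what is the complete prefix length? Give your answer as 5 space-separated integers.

Answer: 0 2 2 7 12

Derivation:
Fragment 1: offset=5 data="KE" -> buffer=?????KE????? -> prefix_len=0
Fragment 2: offset=0 data="vl" -> buffer=vl???KE????? -> prefix_len=2
Fragment 3: offset=10 data="UE" -> buffer=vl???KE???UE -> prefix_len=2
Fragment 4: offset=2 data="dMZ" -> buffer=vldMZKE???UE -> prefix_len=7
Fragment 5: offset=7 data="IZt" -> buffer=vldMZKEIZtUE -> prefix_len=12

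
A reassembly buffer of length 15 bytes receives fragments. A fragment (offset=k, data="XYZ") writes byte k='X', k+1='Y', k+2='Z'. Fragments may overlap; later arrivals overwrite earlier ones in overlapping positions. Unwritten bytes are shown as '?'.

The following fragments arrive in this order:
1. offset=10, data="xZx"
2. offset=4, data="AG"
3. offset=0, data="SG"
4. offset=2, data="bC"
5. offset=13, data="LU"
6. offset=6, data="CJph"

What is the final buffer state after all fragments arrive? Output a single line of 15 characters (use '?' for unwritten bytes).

Answer: SGbCAGCJphxZxLU

Derivation:
Fragment 1: offset=10 data="xZx" -> buffer=??????????xZx??
Fragment 2: offset=4 data="AG" -> buffer=????AG????xZx??
Fragment 3: offset=0 data="SG" -> buffer=SG??AG????xZx??
Fragment 4: offset=2 data="bC" -> buffer=SGbCAG????xZx??
Fragment 5: offset=13 data="LU" -> buffer=SGbCAG????xZxLU
Fragment 6: offset=6 data="CJph" -> buffer=SGbCAGCJphxZxLU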